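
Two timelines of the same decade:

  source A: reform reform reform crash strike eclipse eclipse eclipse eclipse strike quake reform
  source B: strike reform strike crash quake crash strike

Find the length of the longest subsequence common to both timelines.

One common subsequence of length 3: reform at source A[1]=source B[2] → crash at source A[4]=source B[6] → strike at source A[10]=source B[7]. Since dp[12][7] = 3, nothing longer is possible.

3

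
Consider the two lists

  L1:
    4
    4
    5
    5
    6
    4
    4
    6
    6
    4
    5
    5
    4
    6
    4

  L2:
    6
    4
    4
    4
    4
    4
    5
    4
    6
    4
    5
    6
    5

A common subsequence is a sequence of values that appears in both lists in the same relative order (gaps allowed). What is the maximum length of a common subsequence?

One common subsequence of length 9: 4 [1,2] → 4 [2,3] → 4 [6,4] → 4 [7,5] → 4 [10,6] → 5 [12,7] → 4 [13,8] → 6 [14,9] → 4 [15,10]. dp[15][13] = 9 confirms this is the maximum.

9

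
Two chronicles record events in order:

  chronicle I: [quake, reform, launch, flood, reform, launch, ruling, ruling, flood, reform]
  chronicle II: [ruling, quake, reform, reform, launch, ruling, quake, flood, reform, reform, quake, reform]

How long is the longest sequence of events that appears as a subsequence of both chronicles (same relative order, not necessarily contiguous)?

7

One common subsequence of length 7: quake [1,2]; then reform [2,3]; then reform [5,4]; then launch [6,5]; then ruling [7,6]; then flood [9,8]; then reform [10,12]. Since dp[10][12] = 7, nothing longer is possible.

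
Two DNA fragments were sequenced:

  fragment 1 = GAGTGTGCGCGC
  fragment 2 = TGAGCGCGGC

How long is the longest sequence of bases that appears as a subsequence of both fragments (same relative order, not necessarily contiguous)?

8

Match G at fragment 1[1]=fragment 2[2], then A at fragment 1[2]=fragment 2[3], then G at fragment 1[3]=fragment 2[4], then G at fragment 1[7]=fragment 2[6], then C at fragment 1[8]=fragment 2[7], then G at fragment 1[9]=fragment 2[8], then G at fragment 1[11]=fragment 2[9], then C at fragment 1[12]=fragment 2[10] — 8 bases in the same relative order in both. Since dp[12][10] = 8, nothing longer is possible.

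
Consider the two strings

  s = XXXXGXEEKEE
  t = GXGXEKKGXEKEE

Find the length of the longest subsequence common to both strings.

8

One common subsequence of length 8: X [1,2], then X [2,4], then G [5,8], then X [6,9], then E [8,10], then K [9,11], then E [10,12], then E [11,13]. dp[11][13] = 8 confirms this is the maximum.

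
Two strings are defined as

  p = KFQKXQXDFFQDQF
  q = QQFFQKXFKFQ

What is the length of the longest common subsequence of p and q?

7

Pick F at p[2]=q[4], Q at p[3]=q[5], K at p[4]=q[6], X at p[7]=q[7], F at p[9]=q[8], F at p[10]=q[10], Q at p[13]=q[11]; all 7 characters appear in both, in order. The LCS DP gives dp[14][11] = 7, so this is optimal.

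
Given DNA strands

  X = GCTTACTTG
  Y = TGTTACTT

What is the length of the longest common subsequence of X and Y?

Let dp[i][j] be the LCS length of the first i bases of X and the first j bases of Y. dp[i][j] = dp[i-1][j-1]+1 when the i-th and j-th bases match, else max(dp[i-1][j], dp[i][j-1]).
    ·  T  G  T  T  A  C  T  T
 ·  0  0  0  0  0  0  0  0  0
 G  0  0  1  1  1  1  1  1  1
 C  0  0  1  1  1  1  2  2  2
 T  0  1  1  2  2  2  2  3  3
 T  0  1  1  2  3  3  3  3  4
 A  0  1  1  2  3  4  4  4  4
 C  0  1  1  2  3  4  5  5  5
 T  0  1  1  2  3  4  5  6  6
 T  0  1  1  2  3  4  5  6  7
 G  0  1  2  2  3  4  5  6  7
dp[9][8] = 7. One LCS (by backtracking along matches): GTTACTT.

7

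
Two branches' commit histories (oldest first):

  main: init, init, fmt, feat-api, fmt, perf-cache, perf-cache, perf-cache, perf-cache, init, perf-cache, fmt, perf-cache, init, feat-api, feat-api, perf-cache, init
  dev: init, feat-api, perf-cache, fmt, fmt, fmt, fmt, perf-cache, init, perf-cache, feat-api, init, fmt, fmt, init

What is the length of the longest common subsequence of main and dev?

One common subsequence of length 8: init (main #1, dev #1), fmt (main #3, dev #6), fmt (main #5, dev #7), perf-cache (main #6, dev #8), perf-cache (main #7, dev #10), init (main #10, dev #12), fmt (main #12, dev #14), init (main #18, dev #15). dp[18][15] = 8 confirms this is the maximum.

8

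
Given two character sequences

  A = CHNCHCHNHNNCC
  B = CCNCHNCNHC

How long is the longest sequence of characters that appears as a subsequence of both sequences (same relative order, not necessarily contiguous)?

Taking C (A #1, B #2), N (A #3, B #3), C (A #4, B #4), H (A #5, B #5), C (A #6, B #7), N (A #8, B #8), H (A #9, B #9), C (A #13, B #10) gives a common subsequence of length 8, and the DP table's final entry dp[13][10] is also 8, so no common subsequence is longer.

8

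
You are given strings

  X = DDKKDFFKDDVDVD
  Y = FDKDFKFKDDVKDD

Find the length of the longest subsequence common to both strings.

11

Match D (X #2, Y #2), K (X #4, Y #3), D (X #5, Y #4), F (X #6, Y #5), F (X #7, Y #7), K (X #8, Y #8), D (X #9, Y #9), D (X #10, Y #10), V (X #11, Y #11), D (X #12, Y #13), D (X #14, Y #14) — 11 characters in the same relative order in both. dp[14][14] = 11 confirms this is the maximum.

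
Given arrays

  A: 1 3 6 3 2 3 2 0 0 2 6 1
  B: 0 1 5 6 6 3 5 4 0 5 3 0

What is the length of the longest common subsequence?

5

Pick 1 at A[1]=B[2]; then 6 at A[3]=B[5]; then 3 at A[4]=B[6]; then 3 at A[6]=B[11]; then 0 at A[9]=B[12]; all 5 values appear in both, in order. Since dp[12][12] = 5, nothing longer is possible.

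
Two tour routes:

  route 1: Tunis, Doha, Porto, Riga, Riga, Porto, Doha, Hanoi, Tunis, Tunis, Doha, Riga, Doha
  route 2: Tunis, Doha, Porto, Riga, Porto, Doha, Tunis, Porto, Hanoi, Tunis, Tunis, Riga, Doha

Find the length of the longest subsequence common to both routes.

11

Taking Tunis (route 1 #1, route 2 #1), Doha (route 1 #2, route 2 #2), Porto (route 1 #3, route 2 #3), Riga (route 1 #5, route 2 #4), Porto (route 1 #6, route 2 #5), Doha (route 1 #7, route 2 #6), Hanoi (route 1 #8, route 2 #9), Tunis (route 1 #9, route 2 #10), Tunis (route 1 #10, route 2 #11), Riga (route 1 #12, route 2 #12), Doha (route 1 #13, route 2 #13) gives a common subsequence of length 11. The LCS DP gives dp[13][13] = 11, so this is optimal.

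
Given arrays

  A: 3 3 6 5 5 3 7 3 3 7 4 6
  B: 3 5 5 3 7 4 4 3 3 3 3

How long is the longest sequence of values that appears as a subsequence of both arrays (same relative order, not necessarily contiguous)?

Pick 3 (A #2, B #1) → 5 (A #4, B #2) → 5 (A #5, B #3) → 3 (A #6, B #4) → 7 (A #7, B #5) → 3 (A #8, B #10) → 3 (A #9, B #11); all 7 values appear in both, in order, and the DP table's final entry dp[12][11] is also 7, so no common subsequence is longer.

7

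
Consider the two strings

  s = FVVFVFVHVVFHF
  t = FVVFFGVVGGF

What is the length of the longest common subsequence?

8

Let dp[i][j] be the LCS length of the first i characters of s and the first j characters of t. dp[i][j] = dp[i-1][j-1]+1 when the i-th and j-th characters match, else max(dp[i-1][j], dp[i][j-1]).
    ·  F  V  V  F  F  G  V  V  G  G  F
 ·  0  0  0  0  0  0  0  0  0  0  0  0
 F  0  1  1  1  1  1  1  1  1  1  1  1
 V  0  1  2  2  2  2  2  2  2  2  2  2
 V  0  1  2  3  3  3  3  3  3  3  3  3
 F  0  1  2  3  4  4  4  4  4  4  4  4
 V  0  1  2  3  4  4  4  5  5  5  5  5
 F  0  1  2  3  4  5  5  5  5  5  5  6
 V  0  1  2  3  4  5  5  6  6  6  6  6
 H  0  1  2  3  4  5  5  6  6  6  6  6
 V  0  1  2  3  4  5  5  6  7  7  7  7
 V  0  1  2  3  4  5  5  6  7  7  7  7
 F  0  1  2  3  4  5  5  6  7  7  7  8
 H  0  1  2  3  4  5  5  6  7  7  7  8
 F  0  1  2  3  4  5  5  6  7  7  7  8
dp[13][11] = 8. One LCS (by backtracking along matches): FVVFFVVF.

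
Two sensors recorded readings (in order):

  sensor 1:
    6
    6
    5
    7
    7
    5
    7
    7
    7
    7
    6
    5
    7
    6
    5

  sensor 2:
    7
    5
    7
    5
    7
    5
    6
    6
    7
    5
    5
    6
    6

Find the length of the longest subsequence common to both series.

7

Match 5 (sensor 1 #3, sensor 2 #2); then 7 (sensor 1 #4, sensor 2 #3); then 7 (sensor 1 #5, sensor 2 #5); then 5 (sensor 1 #6, sensor 2 #6); then 7 (sensor 1 #7, sensor 2 #9); then 6 (sensor 1 #11, sensor 2 #12); then 6 (sensor 1 #14, sensor 2 #13) — 7 values in the same relative order in both. The LCS DP gives dp[15][13] = 7, so this is optimal.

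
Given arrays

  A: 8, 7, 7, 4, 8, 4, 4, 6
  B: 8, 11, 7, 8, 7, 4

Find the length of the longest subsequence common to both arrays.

4

Pick 8 at A[1]=B[1], then 7 at A[2]=B[3], then 7 at A[3]=B[5], then 4 at A[7]=B[6]; all 4 values appear in both, in order. dp[8][6] = 4 confirms this is the maximum.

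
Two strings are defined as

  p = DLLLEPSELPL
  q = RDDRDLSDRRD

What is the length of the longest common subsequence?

3

Pick D at p[1]=q[5] → L at p[4]=q[6] → S at p[7]=q[7]; all 3 characters appear in both, in order. dp[11][11] = 3 confirms this is the maximum.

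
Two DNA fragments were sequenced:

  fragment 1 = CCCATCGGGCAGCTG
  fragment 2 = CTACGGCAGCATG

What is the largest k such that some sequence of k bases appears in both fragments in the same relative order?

Match C at fragment 1[1]=fragment 2[1]; then A at fragment 1[4]=fragment 2[3]; then C at fragment 1[6]=fragment 2[4]; then G at fragment 1[8]=fragment 2[5]; then G at fragment 1[9]=fragment 2[6]; then C at fragment 1[10]=fragment 2[7]; then A at fragment 1[11]=fragment 2[8]; then G at fragment 1[12]=fragment 2[9]; then C at fragment 1[13]=fragment 2[10]; then T at fragment 1[14]=fragment 2[12]; then G at fragment 1[15]=fragment 2[13] — 11 bases in the same relative order in both. The LCS DP gives dp[15][13] = 11, so this is optimal.

11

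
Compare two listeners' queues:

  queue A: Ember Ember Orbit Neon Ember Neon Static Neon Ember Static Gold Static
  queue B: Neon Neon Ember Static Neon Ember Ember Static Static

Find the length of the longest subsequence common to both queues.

Taking Neon [4,2] → Ember [5,3] → Static [7,4] → Neon [8,5] → Ember [9,7] → Static [10,8] → Static [12,9] gives a common subsequence of length 7. Since dp[12][9] = 7, nothing longer is possible.

7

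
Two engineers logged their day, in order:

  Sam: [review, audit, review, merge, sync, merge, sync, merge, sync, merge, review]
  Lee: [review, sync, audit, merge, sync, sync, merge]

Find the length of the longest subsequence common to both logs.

6

Match review at Sam[1]=Lee[1], then audit at Sam[2]=Lee[3], then merge at Sam[6]=Lee[4], then sync at Sam[7]=Lee[5], then sync at Sam[9]=Lee[6], then merge at Sam[10]=Lee[7] — 6 tasks in the same relative order in both, and the DP table's final entry dp[11][7] is also 6, so no common subsequence is longer.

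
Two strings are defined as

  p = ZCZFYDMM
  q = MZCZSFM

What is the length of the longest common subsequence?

5

Taking Z (p #1, q #2); then C (p #2, q #3); then Z (p #3, q #4); then F (p #4, q #6); then M (p #8, q #7) gives a common subsequence of length 5, and the DP table's final entry dp[8][7] is also 5, so no common subsequence is longer.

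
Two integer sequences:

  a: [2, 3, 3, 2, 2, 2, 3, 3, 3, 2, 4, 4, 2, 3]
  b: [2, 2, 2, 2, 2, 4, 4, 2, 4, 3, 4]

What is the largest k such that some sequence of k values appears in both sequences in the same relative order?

9

Match 2 [1,1], 2 [4,2], 2 [5,3], 2 [6,4], 2 [10,5], 4 [11,6], 4 [12,7], 2 [13,8], 3 [14,10] — 9 values in the same relative order in both. Since dp[14][11] = 9, nothing longer is possible.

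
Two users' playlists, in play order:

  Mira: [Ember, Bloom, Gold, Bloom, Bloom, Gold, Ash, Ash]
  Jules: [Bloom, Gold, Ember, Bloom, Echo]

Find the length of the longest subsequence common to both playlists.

Pick Bloom [2,1], Gold [3,2], Bloom [4,4]; all 3 songs appear in both, in order, and the DP table's final entry dp[8][5] is also 3, so no common subsequence is longer.

3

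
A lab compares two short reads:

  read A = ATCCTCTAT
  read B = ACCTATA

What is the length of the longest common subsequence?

6

Let dp[i][j] be the LCS length of the first i bases of read A and the first j bases of read B. dp[i][j] = dp[i-1][j-1]+1 when the i-th and j-th bases match, else max(dp[i-1][j], dp[i][j-1]).
    ·  A  C  C  T  A  T  A
 ·  0  0  0  0  0  0  0  0
 A  0  1  1  1  1  1  1  1
 T  0  1  1  1  2  2  2  2
 C  0  1  2  2  2  2  2  2
 C  0  1  2  3  3  3  3  3
 T  0  1  2  3  4  4  4  4
 C  0  1  2  3  4  4  4  4
 T  0  1  2  3  4  4  5  5
 A  0  1  2  3  4  5  5  6
 T  0  1  2  3  4  5  6  6
dp[9][7] = 6. One LCS (by backtracking along matches): ACCTTA.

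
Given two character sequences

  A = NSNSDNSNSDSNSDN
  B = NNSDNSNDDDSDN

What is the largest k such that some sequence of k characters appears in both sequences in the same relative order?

11

Taking N [1,1]; then N [3,2]; then S [4,3]; then D [5,4]; then N [6,5]; then S [7,6]; then N [8,7]; then D [10,10]; then S [13,11]; then D [14,12]; then N [15,13] gives a common subsequence of length 11, and the DP table's final entry dp[15][13] is also 11, so no common subsequence is longer.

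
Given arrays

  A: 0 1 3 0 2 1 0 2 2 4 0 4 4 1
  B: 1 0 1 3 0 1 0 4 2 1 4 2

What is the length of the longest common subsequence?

Pick 0 at A[1]=B[2] → 1 at A[2]=B[3] → 3 at A[3]=B[4] → 0 at A[4]=B[5] → 1 at A[6]=B[6] → 0 at A[7]=B[7] → 2 at A[8]=B[9] → 2 at A[9]=B[12]; all 8 values appear in both, in order. Since dp[14][12] = 8, nothing longer is possible.

8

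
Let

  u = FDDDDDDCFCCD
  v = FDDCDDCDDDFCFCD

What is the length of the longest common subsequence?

11

Pick F (u #1, v #1); then D (u #2, v #3); then D (u #3, v #5); then D (u #4, v #6); then D (u #5, v #8); then D (u #6, v #9); then D (u #7, v #10); then C (u #8, v #12); then F (u #9, v #13); then C (u #11, v #14); then D (u #12, v #15); all 11 characters appear in both, in order. Since dp[12][15] = 11, nothing longer is possible.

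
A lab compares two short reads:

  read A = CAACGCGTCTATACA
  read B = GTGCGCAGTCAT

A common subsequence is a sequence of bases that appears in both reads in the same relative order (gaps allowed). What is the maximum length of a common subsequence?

Pick C [4,4], G [5,5], C [6,6], G [7,8], T [8,9], C [9,10], A [11,11], T [12,12]; all 8 bases appear in both, in order. Since dp[15][12] = 8, nothing longer is possible.

8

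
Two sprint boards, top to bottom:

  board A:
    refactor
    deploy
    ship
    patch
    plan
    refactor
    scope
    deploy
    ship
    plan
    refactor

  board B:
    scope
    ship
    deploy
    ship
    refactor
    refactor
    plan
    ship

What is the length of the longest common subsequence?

Pick deploy at board A[2]=board B[3]; then ship at board A[3]=board B[4]; then plan at board A[5]=board B[7]; then ship at board A[9]=board B[8]; all 4 tasks appear in both, in order. The LCS DP gives dp[11][8] = 4, so this is optimal.

4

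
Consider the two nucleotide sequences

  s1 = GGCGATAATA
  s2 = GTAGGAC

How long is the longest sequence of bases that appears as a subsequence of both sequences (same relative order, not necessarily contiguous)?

4

Pick G [1,1], G [2,4], G [4,5], A [5,6]; all 4 bases appear in both, in order. dp[10][7] = 4 confirms this is the maximum.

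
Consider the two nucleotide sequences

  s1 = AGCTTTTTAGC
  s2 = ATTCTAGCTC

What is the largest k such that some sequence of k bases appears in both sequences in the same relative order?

7

Let dp[i][j] be the LCS length of the first i bases of s1 and the first j bases of s2. dp[i][j] = dp[i-1][j-1]+1 when the i-th and j-th bases match, else max(dp[i-1][j], dp[i][j-1]).
    ·  A  T  T  C  T  A  G  C  T  C
 ·  0  0  0  0  0  0  0  0  0  0  0
 A  0  1  1  1  1  1  1  1  1  1  1
 G  0  1  1  1  1  1  1  2  2  2  2
 C  0  1  1  1  2  2  2  2  3  3  3
 T  0  1  2  2  2  3  3  3  3  4  4
 T  0  1  2  3  3  3  3  3  3  4  4
 T  0  1  2  3  3  4  4  4  4  4  4
 T  0  1  2  3  3  4  4  4  4  5  5
 T  0  1  2  3  3  4  4  4  4  5  5
 A  0  1  2  3  3  4  5  5  5  5  5
 G  0  1  2  3  3  4  5  6  6  6  6
 C  0  1  2  3  4  4  5  6  7  7  7
dp[11][10] = 7. One LCS (by backtracking along matches): ATTTAGC.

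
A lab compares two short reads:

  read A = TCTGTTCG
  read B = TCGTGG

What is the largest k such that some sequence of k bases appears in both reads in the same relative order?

Let dp[i][j] be the LCS length of the first i bases of read A and the first j bases of read B. dp[i][j] = dp[i-1][j-1]+1 when the i-th and j-th bases match, else max(dp[i-1][j], dp[i][j-1]).
    ·  T  C  G  T  G  G
 ·  0  0  0  0  0  0  0
 T  0  1  1  1  1  1  1
 C  0  1  2  2  2  2  2
 T  0  1  2  2  3  3  3
 G  0  1  2  3  3  4  4
 T  0  1  2  3  4  4  4
 T  0  1  2  3  4  4  4
 C  0  1  2  3  4  4  4
 G  0  1  2  3  4  5  5
dp[8][6] = 5. One LCS (by backtracking along matches): TCTGG.

5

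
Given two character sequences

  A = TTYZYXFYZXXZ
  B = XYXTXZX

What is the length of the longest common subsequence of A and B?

Let dp[i][j] be the LCS length of the first i characters of A and the first j characters of B. dp[i][j] = dp[i-1][j-1]+1 when the i-th and j-th characters match, else max(dp[i-1][j], dp[i][j-1]).
    ·  X  Y  X  T  X  Z  X
 ·  0  0  0  0  0  0  0  0
 T  0  0  0  0  1  1  1  1
 T  0  0  0  0  1  1  1  1
 Y  0  0  1  1  1  1  1  1
 Z  0  0  1  1  1  1  2  2
 Y  0  0  1  1  1  1  2  2
 X  0  1  1  2  2  2  2  3
 F  0  1  1  2  2  2  2  3
 Y  0  1  2  2  2  2  2  3
 Z  0  1  2  2  2  2  3  3
 X  0  1  2  3  3  3  3  4
 X  0  1  2  3  3  4  4  4
 Z  0  1  2  3  3  4  5  5
dp[12][7] = 5. One LCS (by backtracking along matches): XYXXZ.

5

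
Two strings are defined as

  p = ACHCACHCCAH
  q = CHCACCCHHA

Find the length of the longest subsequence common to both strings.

Match C at p[2]=q[1], then H at p[3]=q[2], then C at p[4]=q[3], then A at p[5]=q[4], then C at p[6]=q[5], then C at p[8]=q[6], then C at p[9]=q[7], then A at p[10]=q[10] — 8 characters in the same relative order in both. Since dp[11][10] = 8, nothing longer is possible.

8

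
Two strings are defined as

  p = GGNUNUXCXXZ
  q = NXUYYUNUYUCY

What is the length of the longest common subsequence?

5

Let dp[i][j] be the LCS length of the first i characters of p and the first j characters of q. dp[i][j] = dp[i-1][j-1]+1 when the i-th and j-th characters match, else max(dp[i-1][j], dp[i][j-1]).
    ·  N  X  U  Y  Y  U  N  U  Y  U  C  Y
 ·  0  0  0  0  0  0  0  0  0  0  0  0  0
 G  0  0  0  0  0  0  0  0  0  0  0  0  0
 G  0  0  0  0  0  0  0  0  0  0  0  0  0
 N  0  1  1  1  1  1  1  1  1  1  1  1  1
 U  0  1  1  2  2  2  2  2  2  2  2  2  2
 N  0  1  1  2  2  2  2  3  3  3  3  3  3
 U  0  1  1  2  2  2  3  3  4  4  4  4  4
 X  0  1  2  2  2  2  3  3  4  4  4  4  4
 C  0  1  2  2  2  2  3  3  4  4  4  5  5
 X  0  1  2  2  2  2  3  3  4  4  4  5  5
 X  0  1  2  2  2  2  3  3  4  4  4  5  5
 Z  0  1  2  2  2  2  3  3  4  4  4  5  5
dp[11][12] = 5. One LCS (by backtracking along matches): NUNUC.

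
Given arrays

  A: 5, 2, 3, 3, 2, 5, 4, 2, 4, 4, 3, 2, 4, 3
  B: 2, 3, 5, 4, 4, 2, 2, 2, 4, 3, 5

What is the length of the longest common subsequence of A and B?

8

Taking 2 (A #2, B #1), then 3 (A #4, B #2), then 5 (A #6, B #3), then 4 (A #7, B #5), then 2 (A #8, B #7), then 2 (A #12, B #8), then 4 (A #13, B #9), then 3 (A #14, B #10) gives a common subsequence of length 8. dp[14][11] = 8 confirms this is the maximum.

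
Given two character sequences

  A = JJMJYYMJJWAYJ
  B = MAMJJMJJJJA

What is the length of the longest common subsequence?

7

One common subsequence of length 7: J (A #1, B #4), J (A #2, B #5), M (A #3, B #6), J (A #4, B #8), J (A #8, B #9), J (A #9, B #10), A (A #11, B #11), and the DP table's final entry dp[13][11] is also 7, so no common subsequence is longer.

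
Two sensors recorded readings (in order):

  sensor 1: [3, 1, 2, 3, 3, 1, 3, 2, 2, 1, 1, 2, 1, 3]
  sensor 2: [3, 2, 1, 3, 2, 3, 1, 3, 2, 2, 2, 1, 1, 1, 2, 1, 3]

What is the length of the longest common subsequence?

13

One common subsequence of length 13: 3 [1,1], 1 [2,3], 2 [3,5], 3 [5,6], 1 [6,7], 3 [7,8], 2 [8,10], 2 [9,11], 1 [10,13], 1 [11,14], 2 [12,15], 1 [13,16], 3 [14,17]. Since dp[14][17] = 13, nothing longer is possible.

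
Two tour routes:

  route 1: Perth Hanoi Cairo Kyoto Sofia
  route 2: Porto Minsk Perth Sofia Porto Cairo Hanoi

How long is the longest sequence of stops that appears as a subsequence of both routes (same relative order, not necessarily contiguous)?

One common subsequence of length 2: Perth (route 1 #1, route 2 #3); then Hanoi (route 1 #2, route 2 #7). dp[5][7] = 2 confirms this is the maximum.

2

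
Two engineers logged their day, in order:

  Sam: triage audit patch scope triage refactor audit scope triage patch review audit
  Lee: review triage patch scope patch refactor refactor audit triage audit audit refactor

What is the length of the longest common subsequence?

7

One common subsequence of length 7: triage (Sam #1, Lee #2), then patch (Sam #3, Lee #3), then scope (Sam #4, Lee #4), then refactor (Sam #6, Lee #7), then audit (Sam #7, Lee #8), then triage (Sam #9, Lee #9), then audit (Sam #12, Lee #11). dp[12][12] = 7 confirms this is the maximum.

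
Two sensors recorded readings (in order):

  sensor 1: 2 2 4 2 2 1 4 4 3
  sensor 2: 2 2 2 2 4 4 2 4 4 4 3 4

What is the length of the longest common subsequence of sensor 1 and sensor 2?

One common subsequence of length 7: 2 [1,3], 2 [2,4], 4 [3,6], 2 [4,7], 4 [7,9], 4 [8,10], 3 [9,11]. Since dp[9][12] = 7, nothing longer is possible.

7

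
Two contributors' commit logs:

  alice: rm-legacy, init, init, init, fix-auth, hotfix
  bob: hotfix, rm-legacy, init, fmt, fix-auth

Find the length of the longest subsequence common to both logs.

3

Match rm-legacy (alice #1, bob #2); then init (alice #2, bob #3); then fix-auth (alice #5, bob #5) — 3 commits in the same relative order in both. Since dp[6][5] = 3, nothing longer is possible.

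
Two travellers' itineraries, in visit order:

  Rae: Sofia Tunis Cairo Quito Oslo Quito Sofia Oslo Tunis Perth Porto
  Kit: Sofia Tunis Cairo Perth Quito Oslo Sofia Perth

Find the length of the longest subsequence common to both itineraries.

7

Match Sofia at Rae[1]=Kit[1], then Tunis at Rae[2]=Kit[2], then Cairo at Rae[3]=Kit[3], then Quito at Rae[4]=Kit[5], then Oslo at Rae[5]=Kit[6], then Sofia at Rae[7]=Kit[7], then Perth at Rae[10]=Kit[8] — 7 stops in the same relative order in both. The LCS DP gives dp[11][8] = 7, so this is optimal.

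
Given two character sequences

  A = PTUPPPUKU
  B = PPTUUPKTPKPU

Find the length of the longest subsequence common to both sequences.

Taking P at A[1]=B[2]; then T at A[2]=B[3]; then U at A[3]=B[5]; then P at A[4]=B[6]; then P at A[5]=B[9]; then P at A[6]=B[11]; then U at A[9]=B[12] gives a common subsequence of length 7. The LCS DP gives dp[9][12] = 7, so this is optimal.

7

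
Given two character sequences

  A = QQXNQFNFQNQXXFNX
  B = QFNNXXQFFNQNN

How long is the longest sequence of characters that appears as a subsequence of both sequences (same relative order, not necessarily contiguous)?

8

One common subsequence of length 8: Q [1,1]; then X [3,6]; then Q [5,7]; then F [6,9]; then N [7,10]; then Q [9,11]; then N [10,12]; then N [15,13]. Since dp[16][13] = 8, nothing longer is possible.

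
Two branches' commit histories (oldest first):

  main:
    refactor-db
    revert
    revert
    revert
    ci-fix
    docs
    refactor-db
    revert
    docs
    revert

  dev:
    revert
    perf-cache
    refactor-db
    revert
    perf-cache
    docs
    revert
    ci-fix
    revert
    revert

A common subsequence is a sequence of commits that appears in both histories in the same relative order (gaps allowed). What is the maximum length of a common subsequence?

Pick refactor-db [1,3], then revert [2,4], then revert [4,7], then ci-fix [5,8], then revert [8,9], then revert [10,10]; all 6 commits appear in both, in order. dp[10][10] = 6 confirms this is the maximum.

6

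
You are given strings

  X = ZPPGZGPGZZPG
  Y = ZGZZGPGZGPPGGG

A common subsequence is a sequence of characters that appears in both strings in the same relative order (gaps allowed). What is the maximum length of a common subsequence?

9

Taking Z at X[1]=Y[1], G at X[4]=Y[2], Z at X[5]=Y[4], G at X[6]=Y[5], P at X[7]=Y[6], G at X[8]=Y[7], Z at X[9]=Y[8], P at X[11]=Y[11], G at X[12]=Y[14] gives a common subsequence of length 9, and the DP table's final entry dp[12][14] is also 9, so no common subsequence is longer.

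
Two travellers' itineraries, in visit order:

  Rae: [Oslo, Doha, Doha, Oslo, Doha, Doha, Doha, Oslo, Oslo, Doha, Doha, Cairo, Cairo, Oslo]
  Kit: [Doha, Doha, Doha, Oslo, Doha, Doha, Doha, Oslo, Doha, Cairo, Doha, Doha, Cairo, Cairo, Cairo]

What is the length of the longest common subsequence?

11

Match Doha [2,2], Doha [3,3], Oslo [4,4], Doha [5,5], Doha [6,6], Doha [7,7], Oslo [8,8], Doha [10,11], Doha [11,12], Cairo [12,14], Cairo [13,15] — 11 stops in the same relative order in both. Since dp[14][15] = 11, nothing longer is possible.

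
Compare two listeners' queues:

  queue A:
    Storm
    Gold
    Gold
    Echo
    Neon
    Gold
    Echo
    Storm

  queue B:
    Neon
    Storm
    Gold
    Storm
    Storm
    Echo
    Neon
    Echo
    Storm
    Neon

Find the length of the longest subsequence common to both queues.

6

Taking Storm [1,2]; then Gold [2,3]; then Echo [4,6]; then Neon [5,7]; then Echo [7,8]; then Storm [8,9] gives a common subsequence of length 6. Since dp[8][10] = 6, nothing longer is possible.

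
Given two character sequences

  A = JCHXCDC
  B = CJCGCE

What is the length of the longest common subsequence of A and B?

3

One common subsequence of length 3: J (A #1, B #2), C (A #2, B #3), C (A #5, B #5). dp[7][6] = 3 confirms this is the maximum.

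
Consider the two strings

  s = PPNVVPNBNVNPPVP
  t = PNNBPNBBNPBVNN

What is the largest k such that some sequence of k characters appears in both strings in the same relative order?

8

Match P [1,1] → N [3,3] → P [6,5] → N [7,6] → B [8,8] → N [9,9] → V [10,12] → N [11,14] — 8 characters in the same relative order in both. Since dp[15][14] = 8, nothing longer is possible.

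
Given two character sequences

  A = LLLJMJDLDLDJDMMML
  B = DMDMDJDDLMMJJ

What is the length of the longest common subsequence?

Pick M (A #5, B #4); then J (A #6, B #6); then D (A #7, B #7); then D (A #9, B #8); then L (A #10, B #9); then M (A #14, B #10); then M (A #15, B #11); all 7 characters appear in both, in order. The LCS DP gives dp[17][13] = 7, so this is optimal.

7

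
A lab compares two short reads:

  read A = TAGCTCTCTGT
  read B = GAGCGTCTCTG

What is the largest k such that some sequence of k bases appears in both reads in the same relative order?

Let dp[i][j] be the LCS length of the first i bases of read A and the first j bases of read B. dp[i][j] = dp[i-1][j-1]+1 when the i-th and j-th bases match, else max(dp[i-1][j], dp[i][j-1]).
    ·  G  A  G  C  G  T  C  T  C  T  G
 ·  0  0  0  0  0  0  0  0  0  0  0  0
 T  0  0  0  0  0  0  1  1  1  1  1  1
 A  0  0  1  1  1  1  1  1  1  1  1  1
 G  0  1  1  2  2  2  2  2  2  2  2  2
 C  0  1  1  2  3  3  3  3  3  3  3  3
 T  0  1  1  2  3  3  4  4  4  4  4  4
 C  0  1  1  2  3  3  4  5  5  5  5  5
 T  0  1  1  2  3  3  4  5  6  6  6  6
 C  0  1  1  2  3  3  4  5  6  7  7  7
 T  0  1  1  2  3  3  4  5  6  7  8  8
 G  0  1  1  2  3  4  4  5  6  7  8  9
 T  0  1  1  2  3  4  5  5  6  7  8  9
dp[11][11] = 9. One LCS (by backtracking along matches): AGCTCTCTG.

9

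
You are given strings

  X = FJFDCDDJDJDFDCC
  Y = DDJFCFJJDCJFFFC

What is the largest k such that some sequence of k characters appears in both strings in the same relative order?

8

Taking J at X[2]=Y[3], then F at X[3]=Y[4], then C at X[5]=Y[5], then J at X[8]=Y[8], then D at X[9]=Y[9], then J at X[10]=Y[11], then F at X[12]=Y[14], then C at X[15]=Y[15] gives a common subsequence of length 8, and the DP table's final entry dp[15][15] is also 8, so no common subsequence is longer.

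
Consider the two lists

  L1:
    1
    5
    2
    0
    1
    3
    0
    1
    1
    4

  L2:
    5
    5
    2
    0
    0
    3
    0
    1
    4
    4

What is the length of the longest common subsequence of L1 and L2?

7

Let dp[i][j] be the LCS length of the first i values of L1 and the first j values of L2. dp[i][j] = dp[i-1][j-1]+1 when the i-th and j-th values match, else max(dp[i-1][j], dp[i][j-1]).
    ·  5  5  2  0  0  3  0  1  4  4
 ·  0  0  0  0  0  0  0  0  0  0  0
 1  0  0  0  0  0  0  0  0  1  1  1
 5  0  1  1  1  1  1  1  1  1  1  1
 2  0  1  1  2  2  2  2  2  2  2  2
 0  0  1  1  2  3  3  3  3  3  3  3
 1  0  1  1  2  3  3  3  3  4  4  4
 3  0  1  1  2  3  3  4  4  4  4  4
 0  0  1  1  2  3  4  4  5  5  5  5
 1  0  1  1  2  3  4  4  5  6  6  6
 1  0  1  1  2  3  4  4  5  6  6  6
 4  0  1  1  2  3  4  4  5  6  7  7
dp[10][10] = 7. One LCS (by backtracking along matches): 5, 2, 0, 3, 0, 1, 4.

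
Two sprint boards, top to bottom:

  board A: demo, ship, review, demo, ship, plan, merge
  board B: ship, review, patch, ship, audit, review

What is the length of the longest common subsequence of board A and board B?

3

Pick ship (board A #2, board B #1), review (board A #3, board B #2), ship (board A #5, board B #4); all 3 tasks appear in both, in order, and the DP table's final entry dp[7][6] is also 3, so no common subsequence is longer.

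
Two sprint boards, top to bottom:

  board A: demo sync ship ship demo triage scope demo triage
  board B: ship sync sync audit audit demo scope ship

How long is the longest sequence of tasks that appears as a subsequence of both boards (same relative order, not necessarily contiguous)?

Pick sync [2,3], demo [5,6], scope [7,7]; all 3 tasks appear in both, in order. Since dp[9][8] = 3, nothing longer is possible.

3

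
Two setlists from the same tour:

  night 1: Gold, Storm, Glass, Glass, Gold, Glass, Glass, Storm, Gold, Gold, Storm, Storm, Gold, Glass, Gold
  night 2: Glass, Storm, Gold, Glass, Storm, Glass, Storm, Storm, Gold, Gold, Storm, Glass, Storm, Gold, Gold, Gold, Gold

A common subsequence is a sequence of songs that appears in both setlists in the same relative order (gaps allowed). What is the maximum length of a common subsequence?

11

One common subsequence of length 11: Storm [2,2], Gold [5,3], Glass [6,4], Glass [7,6], Storm [8,8], Gold [9,9], Gold [10,10], Storm [11,11], Storm [12,13], Gold [13,16], Gold [15,17]. dp[15][17] = 11 confirms this is the maximum.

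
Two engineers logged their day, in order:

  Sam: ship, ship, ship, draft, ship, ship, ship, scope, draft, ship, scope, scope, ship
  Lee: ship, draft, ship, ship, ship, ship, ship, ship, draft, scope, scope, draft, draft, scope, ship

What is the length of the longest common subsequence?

10

One common subsequence of length 10: ship (Sam #1, Lee #3), ship (Sam #2, Lee #4), ship (Sam #3, Lee #5), ship (Sam #5, Lee #6), ship (Sam #6, Lee #7), ship (Sam #7, Lee #8), scope (Sam #8, Lee #11), draft (Sam #9, Lee #13), scope (Sam #12, Lee #14), ship (Sam #13, Lee #15). Since dp[13][15] = 10, nothing longer is possible.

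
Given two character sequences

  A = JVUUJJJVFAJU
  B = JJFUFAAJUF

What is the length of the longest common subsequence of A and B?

Pick J [1,2]; then U [4,4]; then F [9,5]; then A [10,7]; then J [11,8]; then U [12,9]; all 6 characters appear in both, in order. Since dp[12][10] = 6, nothing longer is possible.

6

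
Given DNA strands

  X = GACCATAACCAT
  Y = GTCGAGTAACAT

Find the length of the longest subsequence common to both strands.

One common subsequence of length 9: G at X[1]=Y[1]; then C at X[3]=Y[3]; then A at X[5]=Y[5]; then T at X[6]=Y[7]; then A at X[7]=Y[8]; then A at X[8]=Y[9]; then C at X[10]=Y[10]; then A at X[11]=Y[11]; then T at X[12]=Y[12], and the DP table's final entry dp[12][12] is also 9, so no common subsequence is longer.

9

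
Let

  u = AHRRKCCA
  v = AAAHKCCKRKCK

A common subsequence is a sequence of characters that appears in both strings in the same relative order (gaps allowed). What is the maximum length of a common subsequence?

Let dp[i][j] be the LCS length of the first i characters of u and the first j characters of v. dp[i][j] = dp[i-1][j-1]+1 when the i-th and j-th characters match, else max(dp[i-1][j], dp[i][j-1]).
    ·  A  A  A  H  K  C  C  K  R  K  C  K
 ·  0  0  0  0  0  0  0  0  0  0  0  0  0
 A  0  1  1  1  1  1  1  1  1  1  1  1  1
 H  0  1  1  1  2  2  2  2  2  2  2  2  2
 R  0  1  1  1  2  2  2  2  2  3  3  3  3
 R  0  1  1  1  2  2  2  2  2  3  3  3  3
 K  0  1  1  1  2  3  3  3  3  3  4  4  4
 C  0  1  1  1  2  3  4  4  4  4  4  5  5
 C  0  1  1  1  2  3  4  5  5  5  5  5  5
 A  0  1  2  2  2  3  4  5  5  5  5  5  5
dp[8][12] = 5. One LCS (by backtracking along matches): AHRKC.

5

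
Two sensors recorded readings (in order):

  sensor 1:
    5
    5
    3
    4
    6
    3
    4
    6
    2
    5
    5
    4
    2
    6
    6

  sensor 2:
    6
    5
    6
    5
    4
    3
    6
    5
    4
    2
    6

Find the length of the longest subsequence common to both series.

Taking 5 at sensor 1[1]=sensor 2[2], then 5 at sensor 1[2]=sensor 2[4], then 4 at sensor 1[4]=sensor 2[5], then 3 at sensor 1[6]=sensor 2[6], then 6 at sensor 1[8]=sensor 2[7], then 5 at sensor 1[11]=sensor 2[8], then 4 at sensor 1[12]=sensor 2[9], then 2 at sensor 1[13]=sensor 2[10], then 6 at sensor 1[15]=sensor 2[11] gives a common subsequence of length 9. Since dp[15][11] = 9, nothing longer is possible.

9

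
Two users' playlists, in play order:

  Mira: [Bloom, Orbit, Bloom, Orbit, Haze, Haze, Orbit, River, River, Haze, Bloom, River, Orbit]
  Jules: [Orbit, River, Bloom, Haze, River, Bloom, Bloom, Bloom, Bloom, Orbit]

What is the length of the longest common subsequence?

6

Pick Orbit at Mira[2]=Jules[1], then Bloom at Mira[3]=Jules[3], then Haze at Mira[6]=Jules[4], then River at Mira[8]=Jules[5], then Bloom at Mira[11]=Jules[9], then Orbit at Mira[13]=Jules[10]; all 6 songs appear in both, in order. dp[13][10] = 6 confirms this is the maximum.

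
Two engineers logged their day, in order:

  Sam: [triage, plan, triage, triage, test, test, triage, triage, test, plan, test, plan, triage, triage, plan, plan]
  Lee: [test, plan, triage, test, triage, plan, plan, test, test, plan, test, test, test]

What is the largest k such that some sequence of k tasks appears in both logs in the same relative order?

Match plan at Sam[2]=Lee[2], then triage at Sam[3]=Lee[3], then triage at Sam[4]=Lee[5], then test at Sam[5]=Lee[9], then test at Sam[6]=Lee[11], then test at Sam[9]=Lee[12], then test at Sam[11]=Lee[13] — 7 tasks in the same relative order in both. dp[16][13] = 7 confirms this is the maximum.

7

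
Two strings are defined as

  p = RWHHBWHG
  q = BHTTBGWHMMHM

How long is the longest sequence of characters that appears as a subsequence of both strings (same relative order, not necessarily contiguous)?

4

Taking H at p[3]=q[2], then B at p[5]=q[5], then W at p[6]=q[7], then H at p[7]=q[11] gives a common subsequence of length 4. The LCS DP gives dp[8][12] = 4, so this is optimal.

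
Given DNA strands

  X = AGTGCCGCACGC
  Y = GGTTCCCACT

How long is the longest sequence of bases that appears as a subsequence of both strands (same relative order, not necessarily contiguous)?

7

One common subsequence of length 7: G [2,2], then T [3,4], then C [5,5], then C [6,6], then C [8,7], then A [9,8], then C [10,9]. dp[12][10] = 7 confirms this is the maximum.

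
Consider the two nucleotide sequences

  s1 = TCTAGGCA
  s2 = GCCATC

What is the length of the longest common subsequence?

3

Let dp[i][j] be the LCS length of the first i bases of s1 and the first j bases of s2. dp[i][j] = dp[i-1][j-1]+1 when the i-th and j-th bases match, else max(dp[i-1][j], dp[i][j-1]).
    ·  G  C  C  A  T  C
 ·  0  0  0  0  0  0  0
 T  0  0  0  0  0  1  1
 C  0  0  1  1  1  1  2
 T  0  0  1  1  1  2  2
 A  0  0  1  1  2  2  2
 G  0  1  1  1  2  2  2
 G  0  1  1  1  2  2  2
 C  0  1  2  2  2  2  3
 A  0  1  2  2  3  3  3
dp[8][6] = 3. One LCS (by backtracking along matches): CTC.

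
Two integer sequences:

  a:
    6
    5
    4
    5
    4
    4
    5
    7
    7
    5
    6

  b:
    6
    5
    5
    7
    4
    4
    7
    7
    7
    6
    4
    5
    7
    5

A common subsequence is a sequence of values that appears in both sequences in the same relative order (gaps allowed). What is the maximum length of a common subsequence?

Taking 6 at a[1]=b[1] → 5 at a[2]=b[3] → 4 at a[3]=b[5] → 4 at a[5]=b[6] → 4 at a[6]=b[11] → 5 at a[7]=b[12] → 7 at a[9]=b[13] → 5 at a[10]=b[14] gives a common subsequence of length 8. The LCS DP gives dp[11][14] = 8, so this is optimal.

8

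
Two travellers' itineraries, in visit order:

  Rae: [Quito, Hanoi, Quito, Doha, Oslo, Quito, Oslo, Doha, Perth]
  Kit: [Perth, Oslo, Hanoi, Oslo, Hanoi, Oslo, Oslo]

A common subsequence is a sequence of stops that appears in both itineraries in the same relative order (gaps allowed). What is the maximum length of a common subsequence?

3

Pick Hanoi [2,5], Oslo [5,6], Oslo [7,7]; all 3 stops appear in both, in order. Since dp[9][7] = 3, nothing longer is possible.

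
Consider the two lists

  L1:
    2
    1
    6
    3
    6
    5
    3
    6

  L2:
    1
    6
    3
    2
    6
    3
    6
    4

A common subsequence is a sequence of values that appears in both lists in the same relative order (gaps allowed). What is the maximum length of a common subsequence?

Let dp[i][j] be the LCS length of the first i values of L1 and the first j values of L2. dp[i][j] = dp[i-1][j-1]+1 when the i-th and j-th values match, else max(dp[i-1][j], dp[i][j-1]).
    ·  1  6  3  2  6  3  6  4
 ·  0  0  0  0  0  0  0  0  0
 2  0  0  0  0  1  1  1  1  1
 1  0  1  1  1  1  1  1  1  1
 6  0  1  2  2  2  2  2  2  2
 3  0  1  2  3  3  3  3  3  3
 6  0  1  2  3  3  4  4  4  4
 5  0  1  2  3  3  4  4  4  4
 3  0  1  2  3  3  4  5  5  5
 6  0  1  2  3  3  4  5  6  6
dp[8][8] = 6. One LCS (by backtracking along matches): 1, 6, 3, 6, 3, 6.

6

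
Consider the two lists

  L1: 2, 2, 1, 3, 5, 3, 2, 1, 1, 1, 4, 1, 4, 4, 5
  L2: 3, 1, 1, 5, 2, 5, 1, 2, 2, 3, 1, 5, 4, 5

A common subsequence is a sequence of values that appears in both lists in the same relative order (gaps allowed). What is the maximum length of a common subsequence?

7

Taking 1 at L1[3]=L2[3] → 5 at L1[5]=L2[4] → 2 at L1[7]=L2[5] → 1 at L1[8]=L2[7] → 1 at L1[9]=L2[11] → 4 at L1[14]=L2[13] → 5 at L1[15]=L2[14] gives a common subsequence of length 7. Since dp[15][14] = 7, nothing longer is possible.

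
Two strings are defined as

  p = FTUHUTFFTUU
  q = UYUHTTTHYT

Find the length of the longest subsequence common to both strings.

4

One common subsequence of length 4: U [3,3], H [4,4], T [6,7], T [9,10]. Since dp[11][10] = 4, nothing longer is possible.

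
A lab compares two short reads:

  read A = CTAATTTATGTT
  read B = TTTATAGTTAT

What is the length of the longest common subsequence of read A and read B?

One common subsequence of length 8: T [2,1]; then T [5,2]; then T [6,3]; then T [7,5]; then A [8,6]; then T [9,8]; then T [11,9]; then T [12,11]. dp[12][11] = 8 confirms this is the maximum.

8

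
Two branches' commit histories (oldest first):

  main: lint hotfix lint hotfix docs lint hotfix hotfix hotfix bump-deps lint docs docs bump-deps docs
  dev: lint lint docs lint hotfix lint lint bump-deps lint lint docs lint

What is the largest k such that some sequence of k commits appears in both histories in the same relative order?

8

Match lint (main #1, dev #1); then lint (main #3, dev #2); then docs (main #5, dev #3); then lint (main #6, dev #4); then hotfix (main #7, dev #5); then bump-deps (main #10, dev #8); then lint (main #11, dev #10); then docs (main #12, dev #11) — 8 commits in the same relative order in both. dp[15][12] = 8 confirms this is the maximum.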